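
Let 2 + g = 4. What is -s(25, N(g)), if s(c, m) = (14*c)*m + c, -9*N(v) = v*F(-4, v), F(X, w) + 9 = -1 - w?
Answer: -2875/3 ≈ -958.33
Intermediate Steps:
g = 2 (g = -2 + 4 = 2)
F(X, w) = -10 - w (F(X, w) = -9 + (-1 - w) = -10 - w)
N(v) = -v*(-10 - v)/9
s(c, m) = c + 14*c*m (s(c, m) = 14*c*m + c = c + 14*c*m)
-s(25, N(g)) = -25*(1 + 14*((⅑)*2*(10 + 2))) = -25*(1 + 14*((⅑)*2*12)) = -25*(1 + 14*(8/3)) = -25*(1 + 112/3) = -25*115/3 = -1*2875/3 = -2875/3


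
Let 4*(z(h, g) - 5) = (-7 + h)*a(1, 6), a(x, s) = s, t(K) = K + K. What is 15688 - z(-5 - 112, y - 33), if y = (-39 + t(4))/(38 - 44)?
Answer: 15869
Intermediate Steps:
t(K) = 2*K
y = 31/6 (y = (-39 + 2*4)/(38 - 44) = (-39 + 8)/(-6) = -31*(-1/6) = 31/6 ≈ 5.1667)
z(h, g) = -11/2 + 3*h/2 (z(h, g) = 5 + ((-7 + h)*6)/4 = 5 + (-42 + 6*h)/4 = 5 + (-21/2 + 3*h/2) = -11/2 + 3*h/2)
15688 - z(-5 - 112, y - 33) = 15688 - (-11/2 + 3*(-5 - 112)/2) = 15688 - (-11/2 + (3/2)*(-117)) = 15688 - (-11/2 - 351/2) = 15688 - 1*(-181) = 15688 + 181 = 15869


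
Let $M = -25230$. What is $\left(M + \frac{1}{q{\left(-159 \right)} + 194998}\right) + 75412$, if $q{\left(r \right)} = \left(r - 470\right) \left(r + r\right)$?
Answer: $\frac{19822893641}{395020} \approx 50182.0$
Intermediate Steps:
$q{\left(r \right)} = 2 r \left(-470 + r\right)$ ($q{\left(r \right)} = \left(-470 + r\right) 2 r = 2 r \left(-470 + r\right)$)
$\left(M + \frac{1}{q{\left(-159 \right)} + 194998}\right) + 75412 = \left(-25230 + \frac{1}{2 \left(-159\right) \left(-470 - 159\right) + 194998}\right) + 75412 = \left(-25230 + \frac{1}{2 \left(-159\right) \left(-629\right) + 194998}\right) + 75412 = \left(-25230 + \frac{1}{200022 + 194998}\right) + 75412 = \left(-25230 + \frac{1}{395020}\right) + 75412 = - \frac{9966354599}{395020} + 75412 = \frac{19822893641}{395020}$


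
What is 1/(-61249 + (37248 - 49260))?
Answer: -1/73261 ≈ -1.3650e-5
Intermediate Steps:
1/(-61249 + (37248 - 49260)) = 1/(-61249 - 12012) = 1/(-73261) = -1/73261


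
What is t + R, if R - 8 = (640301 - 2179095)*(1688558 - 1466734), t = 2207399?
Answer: -341339232849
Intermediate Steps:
R = -341341440248 (R = 8 + (640301 - 2179095)*(1688558 - 1466734) = 8 - 1538794*221824 = 8 - 341341440256 = -341341440248)
t + R = 2207399 - 341341440248 = -341339232849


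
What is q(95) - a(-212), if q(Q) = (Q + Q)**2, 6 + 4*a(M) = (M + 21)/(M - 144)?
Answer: 51408345/1424 ≈ 36101.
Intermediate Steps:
a(M) = -3/2 + (21 + M)/(4*(-144 + M)) (a(M) = -3/2 + ((M + 21)/(M - 144))/4 = -3/2 + ((21 + M)/(-144 + M))/4 = -3/2 + (21 + M)/(4*(-144 + M)))
q(Q) = 4*Q**2 (q(Q) = (2*Q)**2 = 4*Q**2)
q(95) - a(-212) = 4*95**2 - 5*(177 - 1*(-212))/(4*(-144 - 212)) = 4*9025 - 5*(177 + 212)/(4*(-356)) = 36100 - 5*(-1)*389/(4*356) = 36100 - 1*(-1945/1424) = 36100 + 1945/1424 = 51408345/1424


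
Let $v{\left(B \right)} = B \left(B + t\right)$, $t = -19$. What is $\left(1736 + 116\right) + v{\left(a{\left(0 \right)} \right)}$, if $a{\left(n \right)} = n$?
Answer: $1852$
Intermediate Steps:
$v{\left(B \right)} = B \left(-19 + B\right)$ ($v{\left(B \right)} = B \left(B - 19\right) = B \left(-19 + B\right)$)
$\left(1736 + 116\right) + v{\left(a{\left(0 \right)} \right)} = \left(1736 + 116\right) + 0 \left(-19 + 0\right) = 1852 + 0 \left(-19\right) = 1852 + 0 = 1852$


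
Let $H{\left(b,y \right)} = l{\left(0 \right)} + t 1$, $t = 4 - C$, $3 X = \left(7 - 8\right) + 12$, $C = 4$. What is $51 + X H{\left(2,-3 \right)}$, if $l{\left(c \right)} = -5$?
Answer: $\frac{98}{3} \approx 32.667$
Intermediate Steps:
$X = \frac{11}{3}$ ($X = \frac{\left(7 - 8\right) + 12}{3} = \frac{-1 + 12}{3} = \frac{1}{3} \cdot 11 = \frac{11}{3} \approx 3.6667$)
$t = 0$ ($t = 4 - 4 = 0$)
$H{\left(b,y \right)} = -5$ ($H{\left(b,y \right)} = -5 + 0 \cdot 1 = -5 + 0 = -5$)
$51 + X H{\left(2,-3 \right)} = 51 + \frac{11}{3} \left(-5\right) = 51 - \frac{55}{3} = \frac{98}{3}$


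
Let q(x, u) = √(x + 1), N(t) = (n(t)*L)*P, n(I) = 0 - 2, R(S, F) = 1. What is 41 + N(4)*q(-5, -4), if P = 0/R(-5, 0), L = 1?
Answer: 41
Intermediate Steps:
n(I) = -2
P = 0 (P = 0/1 = 0*1 = 0)
N(t) = 0 (N(t) = -2*1*0 = -2*0 = 0)
q(x, u) = √(1 + x)
41 + N(4)*q(-5, -4) = 41 + 0*√(1 - 5) = 41 + 0*√(-4) = 41 + 0*(2*I) = 41 + 0 = 41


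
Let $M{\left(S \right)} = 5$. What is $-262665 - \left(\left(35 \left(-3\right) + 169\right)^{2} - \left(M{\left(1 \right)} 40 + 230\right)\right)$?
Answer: $-266331$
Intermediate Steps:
$-262665 - \left(\left(35 \left(-3\right) + 169\right)^{2} - \left(M{\left(1 \right)} 40 + 230\right)\right) = -262665 - \left(\left(35 \left(-3\right) + 169\right)^{2} - \left(5 \cdot 40 + 230\right)\right) = -262665 - \left(\left(-105 + 169\right)^{2} - \left(200 + 230\right)\right) = -262665 - \left(64^{2} - 430\right) = -262665 - \left(4096 - 430\right) = -262665 - 3666 = -266331$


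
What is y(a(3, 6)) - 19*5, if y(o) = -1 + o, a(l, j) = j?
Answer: -90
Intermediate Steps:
y(a(3, 6)) - 19*5 = (-1 + 6) - 19*5 = 5 - 95 = -90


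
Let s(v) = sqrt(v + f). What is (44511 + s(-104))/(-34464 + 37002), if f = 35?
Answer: 14837/846 + I*sqrt(69)/2538 ≈ 17.538 + 0.0032729*I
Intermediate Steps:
s(v) = sqrt(35 + v) (s(v) = sqrt(v + 35) = sqrt(35 + v))
(44511 + s(-104))/(-34464 + 37002) = (44511 + sqrt(35 - 104))/(-34464 + 37002) = (44511 + sqrt(-69))/2538 = (44511 + I*sqrt(69))*(1/2538) = 14837/846 + I*sqrt(69)/2538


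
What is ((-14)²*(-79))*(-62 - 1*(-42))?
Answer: 309680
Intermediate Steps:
((-14)²*(-79))*(-62 - 1*(-42)) = (196*(-79))*(-62 + 42) = -15484*(-20) = 309680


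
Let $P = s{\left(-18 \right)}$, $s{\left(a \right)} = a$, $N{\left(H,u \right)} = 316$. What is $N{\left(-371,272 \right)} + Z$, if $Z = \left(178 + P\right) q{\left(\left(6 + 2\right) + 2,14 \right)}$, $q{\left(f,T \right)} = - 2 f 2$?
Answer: $-6084$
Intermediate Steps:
$P = -18$
$q{\left(f,T \right)} = - 4 f$
$Z = -6400$ ($Z = \left(178 - 18\right) \left(- 4 \left(\left(6 + 2\right) + 2\right)\right) = 160 \left(- 4 \left(8 + 2\right)\right) = 160 \left(\left(-4\right) 10\right) = 160 \left(-40\right) = -6400$)
$N{\left(-371,272 \right)} + Z = 316 - 6400 = -6084$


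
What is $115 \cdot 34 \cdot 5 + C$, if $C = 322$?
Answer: $19872$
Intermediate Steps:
$115 \cdot 34 \cdot 5 + C = 115 \cdot 34 \cdot 5 + 322 = 115 \cdot 170 + 322 = 19550 + 322 = 19872$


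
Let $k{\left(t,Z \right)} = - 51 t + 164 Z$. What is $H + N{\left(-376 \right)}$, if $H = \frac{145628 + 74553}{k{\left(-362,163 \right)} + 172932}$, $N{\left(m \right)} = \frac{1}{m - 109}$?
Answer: $\frac{106569659}{105791110} \approx 1.0074$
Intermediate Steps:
$N{\left(m \right)} = \frac{1}{-109 + m}$
$H = \frac{220181}{218126}$ ($H = \frac{145628 + 74553}{\left(\left(-51\right) \left(-362\right) + 164 \cdot 163\right) + 172932} = \frac{220181}{\left(18462 + 26732\right) + 172932} = \frac{220181}{45194 + 172932} = \frac{220181}{218126} \approx 1.0094$)
$H + N{\left(-376 \right)} = \frac{220181}{218126} + \frac{1}{-109 - 376} = \frac{220181}{218126} + \frac{1}{-485} = \frac{220181}{218126} - \frac{1}{485} = \frac{106569659}{105791110}$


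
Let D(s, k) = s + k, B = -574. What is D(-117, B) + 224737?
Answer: 224046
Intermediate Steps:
D(s, k) = k + s
D(-117, B) + 224737 = (-574 - 117) + 224737 = -691 + 224737 = 224046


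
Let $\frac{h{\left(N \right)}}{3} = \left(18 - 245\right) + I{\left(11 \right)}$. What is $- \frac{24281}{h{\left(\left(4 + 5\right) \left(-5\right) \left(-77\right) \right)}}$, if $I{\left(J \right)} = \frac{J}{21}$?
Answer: $\frac{169967}{4756} \approx 35.737$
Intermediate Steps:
$I{\left(J \right)} = \frac{J}{21}$ ($I{\left(J \right)} = J \frac{1}{21} = \frac{J}{21}$)
$h{\left(N \right)} = - \frac{4756}{7}$ ($h{\left(N \right)} = 3 \left(\left(18 - 245\right) + \frac{1}{21} \cdot 11\right) = 3 \left(-227 + \frac{11}{21}\right) = 3 \left(- \frac{4756}{21}\right) = - \frac{4756}{7}$)
$- \frac{24281}{h{\left(\left(4 + 5\right) \left(-5\right) \left(-77\right) \right)}} = - \frac{24281}{- \frac{4756}{7}} = \left(-24281\right) \left(- \frac{7}{4756}\right) = \frac{169967}{4756}$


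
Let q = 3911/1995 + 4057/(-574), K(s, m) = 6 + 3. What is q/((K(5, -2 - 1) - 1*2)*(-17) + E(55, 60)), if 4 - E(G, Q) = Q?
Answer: 835543/28628250 ≈ 0.029186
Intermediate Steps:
E(G, Q) = 4 - Q
K(s, m) = 9
q = -835543/163590 (q = 3911*(1/1995) + 4057*(-1/574) = 3911/1995 - 4057/574 = -835543/163590 ≈ -5.1075)
q/((K(5, -2 - 1) - 1*2)*(-17) + E(55, 60)) = -835543/(163590*((9 - 1*2)*(-17) + (4 - 1*60))) = -835543/(163590*((9 - 2)*(-17) + (4 - 60))) = -835543/(163590*(7*(-17) - 56)) = -835543/(163590*(-119 - 56)) = -835543/163590/(-175) = -835543/163590*(-1/175) = 835543/28628250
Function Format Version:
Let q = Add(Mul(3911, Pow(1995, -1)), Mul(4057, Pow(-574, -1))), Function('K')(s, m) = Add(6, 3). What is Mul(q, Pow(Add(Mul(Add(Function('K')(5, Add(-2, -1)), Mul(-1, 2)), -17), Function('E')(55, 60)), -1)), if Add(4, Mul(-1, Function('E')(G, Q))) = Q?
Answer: Rational(835543, 28628250) ≈ 0.029186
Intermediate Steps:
Function('E')(G, Q) = Add(4, Mul(-1, Q))
Function('K')(s, m) = 9
q = Rational(-835543, 163590) (q = Add(Mul(3911, Rational(1, 1995)), Mul(4057, Rational(-1, 574))) = Add(Rational(3911, 1995), Rational(-4057, 574)) = Rational(-835543, 163590) ≈ -5.1075)
Mul(q, Pow(Add(Mul(Add(Function('K')(5, Add(-2, -1)), Mul(-1, 2)), -17), Function('E')(55, 60)), -1)) = Mul(Rational(-835543, 163590), Pow(Add(Mul(Add(9, Mul(-1, 2)), -17), Add(4, Mul(-1, 60))), -1)) = Mul(Rational(-835543, 163590), Pow(Add(Mul(Add(9, -2), -17), Add(4, -60)), -1)) = Mul(Rational(-835543, 163590), Pow(Add(Mul(7, -17), -56), -1)) = Mul(Rational(-835543, 163590), Pow(Add(-119, -56), -1)) = Mul(Rational(-835543, 163590), Pow(-175, -1)) = Mul(Rational(-835543, 163590), Rational(-1, 175)) = Rational(835543, 28628250)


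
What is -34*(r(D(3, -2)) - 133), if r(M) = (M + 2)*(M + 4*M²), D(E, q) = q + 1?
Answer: 4420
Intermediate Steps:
D(E, q) = 1 + q
r(M) = (2 + M)*(M + 4*M²)
-34*(r(D(3, -2)) - 133) = -34*((1 - 2)*(2 + 4*(1 - 2)² + 9*(1 - 2)) - 133) = -34*(-(2 + 4*(-1)² + 9*(-1)) - 133) = -34*(-(2 + 4*1 - 9) - 133) = -34*(-(2 + 4 - 9) - 133) = -34*(-1*(-3) - 133) = -34*(3 - 133) = -34*(-130) = 4420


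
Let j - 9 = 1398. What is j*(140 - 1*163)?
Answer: -32361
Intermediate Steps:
j = 1407 (j = 9 + 1398 = 1407)
j*(140 - 1*163) = 1407*(140 - 1*163) = 1407*(140 - 163) = 1407*(-23) = -32361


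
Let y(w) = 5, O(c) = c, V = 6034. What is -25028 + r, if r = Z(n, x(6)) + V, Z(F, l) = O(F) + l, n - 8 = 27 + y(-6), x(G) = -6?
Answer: -18960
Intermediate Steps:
n = 40 (n = 8 + (27 + 5) = 8 + 32 = 40)
Z(F, l) = F + l
r = 6068 (r = (40 - 6) + 6034 = 34 + 6034 = 6068)
-25028 + r = -25028 + 6068 = -18960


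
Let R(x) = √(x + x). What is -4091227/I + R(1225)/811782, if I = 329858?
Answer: -4091227/329858 + 35*√2/811782 ≈ -12.403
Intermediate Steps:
R(x) = √2*√x (R(x) = √(2*x) = √2*√x)
-4091227/I + R(1225)/811782 = -4091227/329858 + (√2*√1225)/811782 = -4091227*1/329858 + (√2*35)*(1/811782) = -4091227/329858 + (35*√2)*(1/811782) = -4091227/329858 + 35*√2/811782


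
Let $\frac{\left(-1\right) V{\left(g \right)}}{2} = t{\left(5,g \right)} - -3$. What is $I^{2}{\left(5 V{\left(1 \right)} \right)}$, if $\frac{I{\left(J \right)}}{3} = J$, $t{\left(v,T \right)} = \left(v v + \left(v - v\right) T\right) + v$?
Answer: $980100$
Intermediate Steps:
$t{\left(v,T \right)} = v + v^{2}$ ($t{\left(v,T \right)} = \left(v^{2} + 0 T\right) + v = \left(v^{2} + 0\right) + v = v^{2} + v = v + v^{2}$)
$V{\left(g \right)} = -66$ ($V{\left(g \right)} = - 2 \left(5 \left(1 + 5\right) - -3\right) = - 2 \left(5 \cdot 6 + 3\right) = - 2 \left(30 + 3\right) = \left(-2\right) 33 = -66$)
$I{\left(J \right)} = 3 J$
$I^{2}{\left(5 V{\left(1 \right)} \right)} = \left(3 \cdot 5 \left(-66\right)\right)^{2} = \left(3 \left(-330\right)\right)^{2} = \left(-990\right)^{2} = 980100$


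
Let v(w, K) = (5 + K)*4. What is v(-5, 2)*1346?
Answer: 37688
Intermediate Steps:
v(w, K) = 20 + 4*K
v(-5, 2)*1346 = (20 + 4*2)*1346 = (20 + 8)*1346 = 28*1346 = 37688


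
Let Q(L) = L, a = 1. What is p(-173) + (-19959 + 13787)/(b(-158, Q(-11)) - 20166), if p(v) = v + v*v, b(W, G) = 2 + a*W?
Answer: 302353802/10161 ≈ 29756.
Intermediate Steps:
b(W, G) = 2 + W (b(W, G) = 2 + 1*W = 2 + W)
p(v) = v + v²
p(-173) + (-19959 + 13787)/(b(-158, Q(-11)) - 20166) = -173*(1 - 173) + (-19959 + 13787)/((2 - 158) - 20166) = -173*(-172) - 6172/(-156 - 20166) = 29756 - 6172/(-20322) = 29756 - 6172*(-1/20322) = 29756 + 3086/10161 = 302353802/10161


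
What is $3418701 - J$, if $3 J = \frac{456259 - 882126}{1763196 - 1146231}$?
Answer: $\frac{6327657013262}{1850895} \approx 3.4187 \cdot 10^{6}$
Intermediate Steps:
$J = - \frac{425867}{1850895}$ ($J = \frac{\left(456259 - 882126\right) \frac{1}{1763196 - 1146231}}{3} = \frac{\left(-425867\right) \frac{1}{616965}}{3} = \frac{1}{3} \left(- \frac{425867}{616965}\right) = - \frac{425867}{1850895} \approx -0.23009$)
$3418701 - J = 3418701 - - \frac{425867}{1850895} = 3418701 + \frac{425867}{1850895} = \frac{6327657013262}{1850895}$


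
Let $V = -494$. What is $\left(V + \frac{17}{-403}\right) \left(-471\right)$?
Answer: $\frac{93775629}{403} \approx 2.3269 \cdot 10^{5}$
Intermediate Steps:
$\left(V + \frac{17}{-403}\right) \left(-471\right) = \left(-494 + \frac{17}{-403}\right) \left(-471\right) = \left(-494 + 17 \left(- \frac{1}{403}\right)\right) \left(-471\right) = \left(-494 - \frac{17}{403}\right) \left(-471\right) = \left(- \frac{199099}{403}\right) \left(-471\right) = \frac{93775629}{403}$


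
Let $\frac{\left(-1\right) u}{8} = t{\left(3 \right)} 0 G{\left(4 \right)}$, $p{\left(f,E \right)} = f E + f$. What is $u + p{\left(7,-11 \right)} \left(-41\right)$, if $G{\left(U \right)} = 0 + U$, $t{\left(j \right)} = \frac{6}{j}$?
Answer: $2870$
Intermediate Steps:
$p{\left(f,E \right)} = f + E f$ ($p{\left(f,E \right)} = E f + f = f + E f$)
$G{\left(U \right)} = U$
$u = 0$ ($u = - 8 \cdot \frac{6}{3} \cdot 0 \cdot 4 = - 8 \cdot 6 \cdot \frac{1}{3} \cdot 0 \cdot 4 = - 8 \cdot 2 \cdot 0 \cdot 4 = - 8 \cdot 0 \cdot 4 = \left(-8\right) 0 = 0$)
$u + p{\left(7,-11 \right)} \left(-41\right) = 0 + 7 \left(1 - 11\right) \left(-41\right) = 0 + 7 \left(-10\right) \left(-41\right) = 0 - -2870 = 0 + 2870 = 2870$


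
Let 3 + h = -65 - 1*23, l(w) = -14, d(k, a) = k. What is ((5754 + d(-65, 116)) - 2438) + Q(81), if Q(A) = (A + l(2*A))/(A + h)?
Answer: 32443/10 ≈ 3244.3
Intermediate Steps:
h = -91 (h = -3 + (-65 - 1*23) = -3 + (-65 - 23) = -3 - 88 = -91)
Q(A) = (-14 + A)/(-91 + A) (Q(A) = (A - 14)/(A - 91) = (-14 + A)/(-91 + A))
((5754 + d(-65, 116)) - 2438) + Q(81) = ((5754 - 65) - 2438) + (-14 + 81)/(-91 + 81) = (5689 - 2438) + 67/(-10) = 3251 - ⅒*67 = 3251 - 67/10 = 32443/10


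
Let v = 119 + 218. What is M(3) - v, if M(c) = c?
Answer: -334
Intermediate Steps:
v = 337
M(3) - v = 3 - 1*337 = 3 - 337 = -334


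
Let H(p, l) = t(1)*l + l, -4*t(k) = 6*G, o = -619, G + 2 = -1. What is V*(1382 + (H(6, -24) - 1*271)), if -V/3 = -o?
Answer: -1818003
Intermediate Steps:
G = -3 (G = -2 - 1 = -3)
t(k) = 9/2 (t(k) = -3*(-3)/2 = -¼*(-18) = 9/2)
H(p, l) = 11*l/2 (H(p, l) = 9*l/2 + l = 11*l/2)
V = -1857 (V = -(-3)*(-619) = -3*619 = -1857)
V*(1382 + (H(6, -24) - 1*271)) = -1857*(1382 + ((11/2)*(-24) - 1*271)) = -1857*(1382 + (-132 - 271)) = -1857*(1382 - 403) = -1857*979 = -1818003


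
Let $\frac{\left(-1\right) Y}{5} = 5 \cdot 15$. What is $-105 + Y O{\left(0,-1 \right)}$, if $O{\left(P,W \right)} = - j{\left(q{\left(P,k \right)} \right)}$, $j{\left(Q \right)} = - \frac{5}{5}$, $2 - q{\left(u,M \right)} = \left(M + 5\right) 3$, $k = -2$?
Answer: $-480$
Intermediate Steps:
$q{\left(u,M \right)} = -13 - 3 M$ ($q{\left(u,M \right)} = 2 - \left(M + 5\right) 3 = 2 - \left(5 + M\right) 3 = 2 - \left(15 + 3 M\right) = -13 - 3 M$)
$j{\left(Q \right)} = -1$ ($j{\left(Q \right)} = \left(-5\right) \frac{1}{5} = -1$)
$O{\left(P,W \right)} = 1$ ($O{\left(P,W \right)} = \left(-1\right) \left(-1\right) = 1$)
$Y = -375$ ($Y = - 5 \cdot 5 \cdot 15 = \left(-5\right) 75 = -375$)
$-105 + Y O{\left(0,-1 \right)} = -105 - 375 = -480$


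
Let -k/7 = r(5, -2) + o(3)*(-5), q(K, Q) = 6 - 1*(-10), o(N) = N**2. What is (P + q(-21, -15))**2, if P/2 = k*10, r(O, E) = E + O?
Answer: 34762816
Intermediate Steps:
q(K, Q) = 16 (q(K, Q) = 6 + 10 = 16)
k = 294 (k = -7*((-2 + 5) + 3**2*(-5)) = -7*(3 + 9*(-5)) = -7*(3 - 45) = -7*(-42) = 294)
P = 5880 (P = 2*(294*10) = 2*2940 = 5880)
(P + q(-21, -15))**2 = (5880 + 16)**2 = 5896**2 = 34762816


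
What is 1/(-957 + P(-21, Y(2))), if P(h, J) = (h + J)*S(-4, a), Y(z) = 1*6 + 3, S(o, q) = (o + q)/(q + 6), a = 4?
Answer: -1/957 ≈ -0.0010449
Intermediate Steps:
S(o, q) = (o + q)/(6 + q)
Y(z) = 9 (Y(z) = 6 + 3 = 9)
P(h, J) = 0 (P(h, J) = (h + J)*((-4 + 4)/(6 + 4)) = (J + h)*(0/10) = (J + h)*((1/10)*0) = (J + h)*0 = 0)
1/(-957 + P(-21, Y(2))) = 1/(-957 + 0) = 1/(-957) = -1/957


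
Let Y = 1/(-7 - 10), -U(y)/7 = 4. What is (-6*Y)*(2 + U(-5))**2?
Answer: 4056/17 ≈ 238.59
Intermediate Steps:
U(y) = -28 (U(y) = -7*4 = -28)
Y = -1/17 (Y = 1/(-17) = -1/17 ≈ -0.058824)
(-6*Y)*(2 + U(-5))**2 = (-6*(-1/17))*(2 - 28)**2 = (6/17)*(-26)**2 = (6/17)*676 = 4056/17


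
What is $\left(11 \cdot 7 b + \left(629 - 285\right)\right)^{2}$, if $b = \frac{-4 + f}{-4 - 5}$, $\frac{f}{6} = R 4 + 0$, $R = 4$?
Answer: $\frac{15904144}{81} \approx 1.9635 \cdot 10^{5}$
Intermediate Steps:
$f = 96$ ($f = 6 \left(4 \cdot 4 + 0\right) = 6 \left(16 + 0\right) = 6 \cdot 16 = 96$)
$b = - \frac{92}{9}$ ($b = \frac{-4 + 96}{-4 - 5} = \frac{92}{-9} = 92 \left(- \frac{1}{9}\right) = - \frac{92}{9} \approx -10.222$)
$\left(11 \cdot 7 b + \left(629 - 285\right)\right)^{2} = \left(11 \cdot 7 \left(- \frac{92}{9}\right) + \left(629 - 285\right)\right)^{2} = \left(77 \left(- \frac{92}{9}\right) + \left(629 - 285\right)\right)^{2} = \left(- \frac{7084}{9} + 344\right)^{2} = \left(- \frac{3988}{9}\right)^{2} = \frac{15904144}{81}$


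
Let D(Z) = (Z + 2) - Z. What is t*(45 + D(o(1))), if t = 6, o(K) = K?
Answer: 282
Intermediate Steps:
D(Z) = 2 (D(Z) = (2 + Z) - Z = 2)
t*(45 + D(o(1))) = 6*(45 + 2) = 6*47 = 282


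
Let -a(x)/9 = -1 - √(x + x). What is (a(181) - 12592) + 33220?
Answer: 20637 + 9*√362 ≈ 20808.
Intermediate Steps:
a(x) = 9 + 9*√2*√x (a(x) = -9*(-1 - √(x + x)) = -9*(-1 - √(2*x)) = -9*(-1 - √2*√x) = 9 + 9*√2*√x)
(a(181) - 12592) + 33220 = ((9 + 9*√2*√181) - 12592) + 33220 = ((9 + 9*√362) - 12592) + 33220 = (-12583 + 9*√362) + 33220 = 20637 + 9*√362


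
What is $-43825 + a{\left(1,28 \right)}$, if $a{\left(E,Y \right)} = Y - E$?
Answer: $-43798$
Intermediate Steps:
$-43825 + a{\left(1,28 \right)} = -43825 + \left(28 - 1\right) = -43825 + 27 = -43798$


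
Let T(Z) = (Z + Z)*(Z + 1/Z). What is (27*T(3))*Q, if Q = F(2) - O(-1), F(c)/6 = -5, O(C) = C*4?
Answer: -14040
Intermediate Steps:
O(C) = 4*C
T(Z) = 2*Z*(Z + 1/Z) (T(Z) = (2*Z)*(Z + 1/Z) = 2*Z*(Z + 1/Z))
F(c) = -30 (F(c) = 6*(-5) = -30)
Q = -26 (Q = -30 - 4*(-1) = -30 - 1*(-4) = -30 + 4 = -26)
(27*T(3))*Q = (27*(2 + 2*3²))*(-26) = (27*(2 + 2*9))*(-26) = (27*(2 + 18))*(-26) = (27*20)*(-26) = 540*(-26) = -14040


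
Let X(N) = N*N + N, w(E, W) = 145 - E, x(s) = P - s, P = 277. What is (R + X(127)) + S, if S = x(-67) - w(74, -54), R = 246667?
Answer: 263196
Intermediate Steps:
x(s) = 277 - s
X(N) = N + N**2 (X(N) = N**2 + N = N + N**2)
S = 273 (S = (277 - 1*(-67)) - (145 - 1*74) = (277 + 67) - (145 - 74) = 344 - 1*71 = 344 - 71 = 273)
(R + X(127)) + S = (246667 + 127*(1 + 127)) + 273 = (246667 + 127*128) + 273 = (246667 + 16256) + 273 = 262923 + 273 = 263196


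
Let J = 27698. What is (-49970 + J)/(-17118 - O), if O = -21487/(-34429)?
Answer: 766802688/589377109 ≈ 1.3010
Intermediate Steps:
O = 21487/34429 (O = -21487*(-1/34429) = 21487/34429 ≈ 0.62410)
(-49970 + J)/(-17118 - O) = (-49970 + 27698)/(-17118 - 1*21487/34429) = -22272/(-17118 - 21487/34429) = -22272/(-589377109/34429) = -22272*(-34429/589377109) = 766802688/589377109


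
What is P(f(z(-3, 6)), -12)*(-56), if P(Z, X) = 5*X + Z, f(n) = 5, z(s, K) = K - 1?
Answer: 3080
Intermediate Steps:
z(s, K) = -1 + K
P(Z, X) = Z + 5*X
P(f(z(-3, 6)), -12)*(-56) = (5 + 5*(-12))*(-56) = (5 - 60)*(-56) = -55*(-56) = 3080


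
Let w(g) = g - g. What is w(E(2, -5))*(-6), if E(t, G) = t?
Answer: 0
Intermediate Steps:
w(g) = 0
w(E(2, -5))*(-6) = 0*(-6) = 0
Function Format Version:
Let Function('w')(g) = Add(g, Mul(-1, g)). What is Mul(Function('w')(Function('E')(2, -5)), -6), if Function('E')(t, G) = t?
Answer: 0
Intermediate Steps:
Function('w')(g) = 0
Mul(Function('w')(Function('E')(2, -5)), -6) = Mul(0, -6) = 0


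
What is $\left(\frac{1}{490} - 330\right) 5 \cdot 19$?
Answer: $- \frac{3072281}{98} \approx -31350.0$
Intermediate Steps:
$\left(\frac{1}{490} - 330\right) 5 \cdot 19 = \left(\frac{1}{490} - 330\right) 95 = \left(- \frac{161699}{490}\right) 95 = - \frac{3072281}{98}$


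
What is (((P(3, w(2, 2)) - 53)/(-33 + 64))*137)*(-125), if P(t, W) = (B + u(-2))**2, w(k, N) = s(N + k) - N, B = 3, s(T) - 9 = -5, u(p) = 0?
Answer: 753500/31 ≈ 24306.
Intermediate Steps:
s(T) = 4 (s(T) = 9 - 5 = 4)
w(k, N) = 4 - N
P(t, W) = 9 (P(t, W) = (3 + 0)**2 = 3**2 = 9)
(((P(3, w(2, 2)) - 53)/(-33 + 64))*137)*(-125) = (((9 - 53)/(-33 + 64))*137)*(-125) = (-44/31*137)*(-125) = (-44*1/31*137)*(-125) = -44/31*137*(-125) = -6028/31*(-125) = 753500/31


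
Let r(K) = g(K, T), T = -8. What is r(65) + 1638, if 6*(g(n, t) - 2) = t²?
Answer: 4952/3 ≈ 1650.7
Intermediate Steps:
g(n, t) = 2 + t²/6
r(K) = 38/3 (r(K) = 2 + (⅙)*(-8)² = 2 + (⅙)*64 = 2 + 32/3 = 38/3)
r(65) + 1638 = 38/3 + 1638 = 4952/3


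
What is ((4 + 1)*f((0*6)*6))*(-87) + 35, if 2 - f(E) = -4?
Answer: -2575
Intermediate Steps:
f(E) = 6 (f(E) = 2 - 1*(-4) = 2 + 4 = 6)
((4 + 1)*f((0*6)*6))*(-87) + 35 = ((4 + 1)*6)*(-87) + 35 = (5*6)*(-87) + 35 = 30*(-87) + 35 = -2610 + 35 = -2575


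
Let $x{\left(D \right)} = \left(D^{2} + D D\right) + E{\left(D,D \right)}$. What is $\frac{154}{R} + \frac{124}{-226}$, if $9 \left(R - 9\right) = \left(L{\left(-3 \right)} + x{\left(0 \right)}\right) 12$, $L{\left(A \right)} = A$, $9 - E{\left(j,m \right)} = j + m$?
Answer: $\frac{16348}{1921} \approx 8.5101$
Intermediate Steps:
$E{\left(j,m \right)} = 9 - j - m$ ($E{\left(j,m \right)} = 9 - \left(j + m\right) = 9 - j - m$)
$x{\left(D \right)} = 9 - 2 D + 2 D^{2}$ ($x{\left(D \right)} = \left(D^{2} + D D\right) - \left(-9 + 2 D\right) = \left(D^{2} + D^{2}\right) - \left(-9 + 2 D\right) = 2 D^{2} - \left(-9 + 2 D\right) = 9 - 2 D + 2 D^{2}$)
$R = 17$ ($R = 9 + \frac{\left(-3 + \left(9 - 0 + 2 \cdot 0^{2}\right)\right) 12}{9} = 9 + \frac{\left(-3 + \left(9 + 0 + 2 \cdot 0\right)\right) 12}{9} = 9 + \frac{\left(-3 + \left(9 + 0 + 0\right)\right) 12}{9} = 9 + \frac{\left(-3 + 9\right) 12}{9} = 9 + \frac{6 \cdot 12}{9} = 9 + \frac{1}{9} \cdot 72 = 9 + 8 = 17$)
$\frac{154}{R} + \frac{124}{-226} = \frac{154}{17} + \frac{124}{-226} = 154 \cdot \frac{1}{17} + 124 \left(- \frac{1}{226}\right) = \frac{154}{17} - \frac{62}{113} = \frac{16348}{1921}$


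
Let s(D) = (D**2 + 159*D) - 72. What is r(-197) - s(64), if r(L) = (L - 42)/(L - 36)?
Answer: -3308361/233 ≈ -14199.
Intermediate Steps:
r(L) = (-42 + L)/(-36 + L)
s(D) = -72 + D**2 + 159*D
r(-197) - s(64) = (-42 - 197)/(-36 - 197) - (-72 + 64**2 + 159*64) = -239/(-233) - (-72 + 4096 + 10176) = -1/233*(-239) - 1*14200 = 239/233 - 14200 = -3308361/233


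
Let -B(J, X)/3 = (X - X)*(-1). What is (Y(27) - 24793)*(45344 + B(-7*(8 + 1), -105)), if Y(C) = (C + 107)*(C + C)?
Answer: -796104608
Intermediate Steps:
B(J, X) = 0 (B(J, X) = -3*(X - X)*(-1) = -0*(-1) = -3*0 = 0)
Y(C) = 2*C*(107 + C) (Y(C) = (107 + C)*(2*C) = 2*C*(107 + C))
(Y(27) - 24793)*(45344 + B(-7*(8 + 1), -105)) = (2*27*(107 + 27) - 24793)*(45344 + 0) = (2*27*134 - 24793)*45344 = (7236 - 24793)*45344 = -17557*45344 = -796104608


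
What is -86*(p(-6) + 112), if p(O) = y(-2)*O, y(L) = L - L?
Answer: -9632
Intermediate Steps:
y(L) = 0
p(O) = 0 (p(O) = 0*O = 0)
-86*(p(-6) + 112) = -86*(0 + 112) = -86*112 = -9632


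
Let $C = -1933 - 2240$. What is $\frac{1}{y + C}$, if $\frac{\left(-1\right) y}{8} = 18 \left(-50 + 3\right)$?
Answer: $\frac{1}{2595} \approx 0.00038536$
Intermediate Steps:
$C = -4173$
$y = 6768$ ($y = - 8 \cdot 18 \left(-50 + 3\right) = - 8 \cdot 18 \left(-47\right) = \left(-8\right) \left(-846\right) = 6768$)
$\frac{1}{y + C} = \frac{1}{6768 - 4173} = \frac{1}{2595}$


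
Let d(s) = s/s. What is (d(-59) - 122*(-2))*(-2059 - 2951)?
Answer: -1227450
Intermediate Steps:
d(s) = 1
(d(-59) - 122*(-2))*(-2059 - 2951) = (1 - 122*(-2))*(-2059 - 2951) = (1 + 244)*(-5010) = 245*(-5010) = -1227450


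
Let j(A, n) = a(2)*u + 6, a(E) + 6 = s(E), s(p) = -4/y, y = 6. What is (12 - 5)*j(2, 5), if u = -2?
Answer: 406/3 ≈ 135.33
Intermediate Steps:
s(p) = -2/3 (s(p) = -4/6 = -4*1/6 = -2/3)
a(E) = -20/3 (a(E) = -6 - 2/3 = -20/3)
j(A, n) = 58/3 (j(A, n) = -20/3*(-2) + 6 = 40/3 + 6 = 58/3)
(12 - 5)*j(2, 5) = (12 - 5)*(58/3) = 7*(58/3) = 406/3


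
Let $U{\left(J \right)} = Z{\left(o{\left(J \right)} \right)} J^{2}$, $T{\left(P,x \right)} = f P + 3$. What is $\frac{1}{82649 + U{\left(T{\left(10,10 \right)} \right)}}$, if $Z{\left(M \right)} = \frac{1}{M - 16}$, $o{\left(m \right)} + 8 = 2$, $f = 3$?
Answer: $\frac{2}{165199} \approx 1.2107 \cdot 10^{-5}$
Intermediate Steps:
$o{\left(m \right)} = -6$ ($o{\left(m \right)} = -8 + 2 = -6$)
$Z{\left(M \right)} = \frac{1}{-16 + M}$
$T{\left(P,x \right)} = 3 + 3 P$ ($T{\left(P,x \right)} = 3 P + 3 = 3 + 3 P$)
$U{\left(J \right)} = - \frac{J^{2}}{22}$ ($U{\left(J \right)} = \frac{J^{2}}{-16 - 6} = \frac{J^{2}}{-22} = - \frac{J^{2}}{22}$)
$\frac{1}{82649 + U{\left(T{\left(10,10 \right)} \right)}} = \frac{1}{82649 - \frac{\left(3 + 3 \cdot 10\right)^{2}}{22}} = \frac{1}{82649 - \frac{\left(3 + 30\right)^{2}}{22}} = \frac{1}{82649 - \frac{33^{2}}{22}} = \frac{1}{82649 - \frac{99}{2}} = \frac{1}{\frac{165199}{2}} = \frac{2}{165199}$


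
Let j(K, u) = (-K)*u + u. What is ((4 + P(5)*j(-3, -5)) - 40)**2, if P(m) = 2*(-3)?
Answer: 7056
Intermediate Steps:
j(K, u) = u - K*u (j(K, u) = -K*u + u = u - K*u)
P(m) = -6
((4 + P(5)*j(-3, -5)) - 40)**2 = ((4 - (-30)*(1 - 1*(-3))) - 40)**2 = ((4 - (-30)*(1 + 3)) - 40)**2 = ((4 - (-30)*4) - 40)**2 = ((4 - 6*(-20)) - 40)**2 = ((4 + 120) - 40)**2 = (124 - 40)**2 = 84**2 = 7056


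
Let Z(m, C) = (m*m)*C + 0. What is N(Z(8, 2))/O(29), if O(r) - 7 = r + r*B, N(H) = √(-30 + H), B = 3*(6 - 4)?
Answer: √2/30 ≈ 0.047140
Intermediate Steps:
B = 6 (B = 3*2 = 6)
Z(m, C) = C*m² (Z(m, C) = m²*C + 0 = C*m² + 0 = C*m²)
O(r) = 7 + 7*r (O(r) = 7 + (r + r*6) = 7 + (r + 6*r) = 7 + 7*r)
N(Z(8, 2))/O(29) = √(-30 + 2*8²)/(7 + 7*29) = √(-30 + 2*64)/(7 + 203) = √(-30 + 128)/210 = √98*(1/210) = (7*√2)*(1/210) = √2/30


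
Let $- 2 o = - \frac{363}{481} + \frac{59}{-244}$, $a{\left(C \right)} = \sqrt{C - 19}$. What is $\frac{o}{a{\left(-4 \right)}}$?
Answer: $- \frac{116951 i \sqrt{23}}{5398744} \approx - 0.10389 i$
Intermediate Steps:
$a{\left(C \right)} = \sqrt{-19 + C}$
$o = \frac{116951}{234728}$ ($o = - \frac{- \frac{363}{481} + \frac{59}{-244}}{2} = - \frac{\left(-363\right) \frac{1}{481} + 59 \left(- \frac{1}{244}\right)}{2} = - \frac{- \frac{363}{481} - \frac{59}{244}}{2} = \left(- \frac{1}{2}\right) \left(- \frac{116951}{117364}\right) = \frac{116951}{234728} \approx 0.49824$)
$\frac{o}{a{\left(-4 \right)}} = \frac{116951}{234728 \sqrt{-19 - 4}} = \frac{116951}{234728 \sqrt{-23}} = \frac{116951}{234728 i \sqrt{23}} = \frac{116951 \left(- \frac{i \sqrt{23}}{23}\right)}{234728} = - \frac{116951 i \sqrt{23}}{5398744}$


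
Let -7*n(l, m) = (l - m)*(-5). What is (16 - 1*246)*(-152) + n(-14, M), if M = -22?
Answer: 244760/7 ≈ 34966.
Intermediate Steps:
n(l, m) = -5*m/7 + 5*l/7 (n(l, m) = -(l - m)*(-5)/7 = -(-5*l + 5*m)/7 = -5*m/7 + 5*l/7)
(16 - 1*246)*(-152) + n(-14, M) = (16 - 1*246)*(-152) + (-5/7*(-22) + (5/7)*(-14)) = (16 - 246)*(-152) + (110/7 - 10) = -230*(-152) + 40/7 = 34960 + 40/7 = 244760/7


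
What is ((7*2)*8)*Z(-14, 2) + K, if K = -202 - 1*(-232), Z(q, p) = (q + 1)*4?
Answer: -5794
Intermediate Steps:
Z(q, p) = 4 + 4*q (Z(q, p) = (1 + q)*4 = 4 + 4*q)
K = 30 (K = -202 + 232 = 30)
((7*2)*8)*Z(-14, 2) + K = ((7*2)*8)*(4 + 4*(-14)) + 30 = (14*8)*(4 - 56) + 30 = 112*(-52) + 30 = -5824 + 30 = -5794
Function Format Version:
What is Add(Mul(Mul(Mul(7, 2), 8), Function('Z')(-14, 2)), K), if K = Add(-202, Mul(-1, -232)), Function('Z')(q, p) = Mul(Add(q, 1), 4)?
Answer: -5794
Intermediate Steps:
Function('Z')(q, p) = Add(4, Mul(4, q)) (Function('Z')(q, p) = Mul(Add(1, q), 4) = Add(4, Mul(4, q)))
K = 30 (K = Add(-202, 232) = 30)
Add(Mul(Mul(Mul(7, 2), 8), Function('Z')(-14, 2)), K) = Add(Mul(Mul(Mul(7, 2), 8), Add(4, Mul(4, -14))), 30) = Add(Mul(Mul(14, 8), Add(4, -56)), 30) = Add(Mul(112, -52), 30) = Add(-5824, 30) = -5794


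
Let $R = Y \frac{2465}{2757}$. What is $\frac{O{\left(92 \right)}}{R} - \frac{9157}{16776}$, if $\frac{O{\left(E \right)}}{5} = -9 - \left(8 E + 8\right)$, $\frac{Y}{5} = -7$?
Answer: $\frac{34669324261}{289469880} \approx 119.77$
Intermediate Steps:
$Y = -35$ ($Y = 5 \left(-7\right) = -35$)
$O{\left(E \right)} = -85 - 40 E$ ($O{\left(E \right)} = 5 \left(-9 - \left(8 E + 8\right)\right) = 5 \left(-9 - \left(8 + 8 E\right)\right) = 5 \left(-17 - 8 E\right) = -85 - 40 E$)
$R = - \frac{86275}{2757}$ ($R = - 35 \cdot \frac{2465}{2757} = - 35 \cdot 2465 \cdot \frac{1}{2757} = \left(-35\right) \frac{2465}{2757} = - \frac{86275}{2757} \approx -31.293$)
$\frac{O{\left(92 \right)}}{R} - \frac{9157}{16776} = \frac{-85 - 3680}{- \frac{86275}{2757}} - \frac{9157}{16776} = \left(-85 - 3680\right) \left(- \frac{2757}{86275}\right) - \frac{9157}{16776} = \left(-3765\right) \left(- \frac{2757}{86275}\right) - \frac{9157}{16776} = \frac{2076021}{17255} - \frac{9157}{16776} = \frac{34669324261}{289469880}$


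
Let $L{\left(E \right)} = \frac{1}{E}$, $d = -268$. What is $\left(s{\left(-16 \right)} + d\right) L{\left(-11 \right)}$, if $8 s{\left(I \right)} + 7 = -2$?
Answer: $\frac{2153}{88} \approx 24.466$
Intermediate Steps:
$s{\left(I \right)} = - \frac{9}{8}$ ($s{\left(I \right)} = - \frac{7}{8} + \frac{1}{8} \left(-2\right) = - \frac{7}{8} - \frac{1}{4} = - \frac{9}{8}$)
$\left(s{\left(-16 \right)} + d\right) L{\left(-11 \right)} = \frac{- \frac{9}{8} - 268}{-11} = \left(- \frac{2153}{8}\right) \left(- \frac{1}{11}\right) = \frac{2153}{88}$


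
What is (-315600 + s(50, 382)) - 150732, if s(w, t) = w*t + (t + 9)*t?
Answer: -297870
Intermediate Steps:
s(w, t) = t*w + t*(9 + t) (s(w, t) = t*w + (9 + t)*t = t*w + t*(9 + t))
(-315600 + s(50, 382)) - 150732 = (-315600 + 382*(9 + 382 + 50)) - 150732 = (-315600 + 382*441) - 150732 = (-315600 + 168462) - 150732 = -147138 - 150732 = -297870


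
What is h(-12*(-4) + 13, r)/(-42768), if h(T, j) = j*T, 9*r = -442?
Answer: 13481/192456 ≈ 0.070047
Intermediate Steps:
r = -442/9 (r = (⅑)*(-442) = -442/9 ≈ -49.111)
h(T, j) = T*j
h(-12*(-4) + 13, r)/(-42768) = ((-12*(-4) + 13)*(-442/9))/(-42768) = ((48 + 13)*(-442/9))*(-1/42768) = (61*(-442/9))*(-1/42768) = -26962/9*(-1/42768) = 13481/192456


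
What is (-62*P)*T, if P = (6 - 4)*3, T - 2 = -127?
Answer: 46500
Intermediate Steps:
T = -125 (T = 2 - 127 = -125)
P = 6 (P = 2*3 = 6)
(-62*P)*T = -62*6*(-125) = -372*(-125) = 46500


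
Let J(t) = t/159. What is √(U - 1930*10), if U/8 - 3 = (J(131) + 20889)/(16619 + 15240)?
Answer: 50*I*√197795878077687/5065581 ≈ 138.82*I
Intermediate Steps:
J(t) = t/159 (J(t) = t*(1/159) = t/159)
U = 148145800/5065581 (U = 24 + 8*(((1/159)*131 + 20889)/(16619 + 15240)) = 24 + 8*((131/159 + 20889)/31859) = 24 + 8*((3321482/159)*(1/31859)) = 24 + 8*(3321482/5065581) = 24 + 26571856/5065581 = 148145800/5065581 ≈ 29.246)
√(U - 1930*10) = √(148145800/5065581 - 1930*10) = √(148145800/5065581 - 19300) = √(-97617567500/5065581) = 50*I*√197795878077687/5065581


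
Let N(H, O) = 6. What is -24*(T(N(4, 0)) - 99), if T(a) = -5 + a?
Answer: 2352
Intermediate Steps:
-24*(T(N(4, 0)) - 99) = -24*((-5 + 6) - 99) = -24*(1 - 99) = -24*(-98) = 2352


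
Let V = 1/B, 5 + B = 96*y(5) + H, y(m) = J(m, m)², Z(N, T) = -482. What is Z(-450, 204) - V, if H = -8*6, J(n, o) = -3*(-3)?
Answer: -3722487/7723 ≈ -482.00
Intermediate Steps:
J(n, o) = 9
H = -48
y(m) = 81 (y(m) = 9² = 81)
B = 7723 (B = -5 + (96*81 - 48) = -5 + (7776 - 48) = -5 + 7728 = 7723)
V = 1/7723 ≈ 0.00012948
Z(-450, 204) - V = -482 - 1*1/7723 = -482 - 1/7723 = -3722487/7723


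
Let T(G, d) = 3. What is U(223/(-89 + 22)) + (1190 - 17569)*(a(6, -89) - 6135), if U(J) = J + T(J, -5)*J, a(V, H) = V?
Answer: 6725920805/67 ≈ 1.0039e+8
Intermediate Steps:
U(J) = 4*J (U(J) = J + 3*J = 4*J)
U(223/(-89 + 22)) + (1190 - 17569)*(a(6, -89) - 6135) = 4*(223/(-89 + 22)) + (1190 - 17569)*(6 - 6135) = 4*(223/(-67)) - 16379*(-6129) = 4*(223*(-1/67)) + 100386891 = 4*(-223/67) + 100386891 = -892/67 + 100386891 = 6725920805/67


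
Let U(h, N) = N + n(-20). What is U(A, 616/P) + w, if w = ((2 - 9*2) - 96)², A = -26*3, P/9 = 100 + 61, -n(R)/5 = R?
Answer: 2617396/207 ≈ 12644.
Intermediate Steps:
n(R) = -5*R
P = 1449 (P = 9*(100 + 61) = 9*161 = 1449)
A = -78
w = 12544 (w = ((2 - 18) - 96)² = (-16 - 96)² = (-112)² = 12544)
U(h, N) = 100 + N (U(h, N) = N - 5*(-20) = N + 100 = 100 + N)
U(A, 616/P) + w = (100 + 616/1449) + 12544 = (100 + 616*(1/1449)) + 12544 = (100 + 88/207) + 12544 = 20788/207 + 12544 = 2617396/207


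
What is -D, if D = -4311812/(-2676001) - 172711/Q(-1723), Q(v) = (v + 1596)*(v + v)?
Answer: -1424855218593/1171130429642 ≈ -1.2167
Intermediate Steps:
Q(v) = 2*v*(1596 + v) (Q(v) = (1596 + v)*(2*v) = 2*v*(1596 + v))
D = 1424855218593/1171130429642 (D = -4311812/(-2676001) - 172711*(-1/(3446*(1596 - 1723))) = -4311812*(-1/2676001) - 172711/(2*(-1723)*(-127)) = 4311812/2676001 - 172711/437642 = 1424855218593/1171130429642 ≈ 1.2167)
-D = -1*1424855218593/1171130429642 = -1424855218593/1171130429642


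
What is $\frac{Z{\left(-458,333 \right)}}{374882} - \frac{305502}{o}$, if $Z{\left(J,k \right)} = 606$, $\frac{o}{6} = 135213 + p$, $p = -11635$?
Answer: $- \frac{9506489263}{23163583898} \approx -0.41041$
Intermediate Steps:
$o = 741468$ ($o = 6 \left(135213 - 11635\right) = 6 \cdot 123578 = 741468$)
$\frac{Z{\left(-458,333 \right)}}{374882} - \frac{305502}{o} = \frac{606}{374882} - \frac{305502}{741468} = 606 \cdot \frac{1}{374882} - \frac{50917}{123578} = \frac{303}{187441} - \frac{50917}{123578} = - \frac{9506489263}{23163583898}$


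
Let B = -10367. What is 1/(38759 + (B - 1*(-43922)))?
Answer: 1/72314 ≈ 1.3829e-5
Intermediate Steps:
1/(38759 + (B - 1*(-43922))) = 1/(38759 + (-10367 - 1*(-43922))) = 1/(38759 + (-10367 + 43922)) = 1/(38759 + 33555) = 1/72314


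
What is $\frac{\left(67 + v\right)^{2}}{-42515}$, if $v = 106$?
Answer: $- \frac{29929}{42515} \approx -0.70396$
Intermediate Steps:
$\frac{\left(67 + v\right)^{2}}{-42515} = \frac{\left(67 + 106\right)^{2}}{-42515} = 173^{2} \left(- \frac{1}{42515}\right) = 29929 \left(- \frac{1}{42515}\right) = - \frac{29929}{42515}$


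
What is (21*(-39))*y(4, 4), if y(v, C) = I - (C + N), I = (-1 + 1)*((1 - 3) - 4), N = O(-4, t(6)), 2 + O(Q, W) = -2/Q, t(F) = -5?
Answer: 4095/2 ≈ 2047.5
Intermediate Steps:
O(Q, W) = -2 - 2/Q
N = -3/2 (N = -2 - 2/(-4) = -2 - 2*(-¼) = -2 + ½ = -3/2 ≈ -1.5000)
I = 0 (I = 0*(-2 - 4) = 0*(-6) = 0)
y(v, C) = 3/2 - C (y(v, C) = 0 - (C - 3/2) = 0 - (-3/2 + C) = 0 + (3/2 - C) = 3/2 - C)
(21*(-39))*y(4, 4) = (21*(-39))*(3/2 - 1*4) = -819*(3/2 - 4) = -819*(-5/2) = 4095/2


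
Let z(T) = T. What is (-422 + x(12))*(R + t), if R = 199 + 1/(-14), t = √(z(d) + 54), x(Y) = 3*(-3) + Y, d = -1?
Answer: -1166915/14 - 419*√53 ≈ -86402.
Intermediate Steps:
x(Y) = -9 + Y
t = √53 (t = √(-1 + 54) = √53 ≈ 7.2801)
R = 2785/14 (R = 199 - 1/14 = 2785/14 ≈ 198.93)
(-422 + x(12))*(R + t) = (-422 + (-9 + 12))*(2785/14 + √53) = (-422 + 3)*(2785/14 + √53) = -419*(2785/14 + √53) = -1166915/14 - 419*√53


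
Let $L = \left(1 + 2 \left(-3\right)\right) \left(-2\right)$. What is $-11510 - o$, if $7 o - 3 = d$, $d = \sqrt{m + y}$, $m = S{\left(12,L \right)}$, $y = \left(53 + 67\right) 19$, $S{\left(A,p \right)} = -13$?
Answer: $- \frac{80573}{7} - \frac{\sqrt{2267}}{7} \approx -11517.0$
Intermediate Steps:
$L = 10$ ($L = \left(1 - 6\right) \left(-2\right) = \left(-5\right) \left(-2\right) = 10$)
$y = 2280$ ($y = 120 \cdot 19 = 2280$)
$m = -13$
$d = \sqrt{2267}$ ($d = \sqrt{-13 + 2280} = \sqrt{2267} \approx 47.613$)
$o = \frac{3}{7} + \frac{\sqrt{2267}}{7} \approx 7.2304$
$-11510 - o = -11510 - \left(\frac{3}{7} + \frac{\sqrt{2267}}{7}\right) = - \frac{80573}{7} - \frac{\sqrt{2267}}{7}$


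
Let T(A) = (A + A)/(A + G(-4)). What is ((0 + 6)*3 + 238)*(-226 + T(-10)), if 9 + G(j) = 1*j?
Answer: -1325568/23 ≈ -57633.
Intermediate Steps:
G(j) = -9 + j (G(j) = -9 + 1*j = -9 + j)
T(A) = 2*A/(-13 + A) (T(A) = (A + A)/(A + (-9 - 4)) = (2*A)/(A - 13) = (2*A)/(-13 + A) = 2*A/(-13 + A))
((0 + 6)*3 + 238)*(-226 + T(-10)) = ((0 + 6)*3 + 238)*(-226 + 2*(-10)/(-13 - 10)) = (6*3 + 238)*(-226 + 2*(-10)/(-23)) = (18 + 238)*(-226 + 2*(-10)*(-1/23)) = 256*(-226 + 20/23) = 256*(-5178/23) = -1325568/23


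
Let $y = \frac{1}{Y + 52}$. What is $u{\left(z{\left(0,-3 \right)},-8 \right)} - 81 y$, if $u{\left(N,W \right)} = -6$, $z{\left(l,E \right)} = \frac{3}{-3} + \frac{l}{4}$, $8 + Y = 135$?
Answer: $- \frac{1155}{179} \approx -6.4525$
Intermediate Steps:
$Y = 127$ ($Y = -8 + 135 = 127$)
$z{\left(l,E \right)} = -1 + \frac{l}{4}$ ($z{\left(l,E \right)} = 3 \left(- \frac{1}{3}\right) + l \frac{1}{4} = -1 + \frac{l}{4}$)
$y = \frac{1}{179}$ ($y = \frac{1}{127 + 52} = \frac{1}{179} \approx 0.0055866$)
$u{\left(z{\left(0,-3 \right)},-8 \right)} - 81 y = -6 - \frac{81}{179} = - \frac{1155}{179}$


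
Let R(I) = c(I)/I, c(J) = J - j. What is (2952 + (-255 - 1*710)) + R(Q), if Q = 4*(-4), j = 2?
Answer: 15905/8 ≈ 1988.1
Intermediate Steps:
Q = -16
c(J) = -2 + J (c(J) = J - 1*2 = J - 2 = -2 + J)
R(I) = (-2 + I)/I
(2952 + (-255 - 1*710)) + R(Q) = (2952 + (-255 - 1*710)) + (-2 - 16)/(-16) = (2952 + (-255 - 710)) - 1/16*(-18) = (2952 - 965) + 9/8 = 1987 + 9/8 = 15905/8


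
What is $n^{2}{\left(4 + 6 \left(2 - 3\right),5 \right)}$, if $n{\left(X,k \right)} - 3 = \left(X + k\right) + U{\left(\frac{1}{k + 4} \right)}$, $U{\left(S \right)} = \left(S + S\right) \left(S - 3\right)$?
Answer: $\frac{188356}{6561} \approx 28.708$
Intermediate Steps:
$U{\left(S \right)} = 2 S \left(-3 + S\right)$
$n{\left(X,k \right)} = 3 + X + k + \frac{2 \left(-3 + \frac{1}{4 + k}\right)}{4 + k}$ ($n{\left(X,k \right)} = 3 + \left(\left(X + k\right) + \frac{2 \left(-3 + \frac{1}{k + 4}\right)}{k + 4}\right) = 3 + \left(\left(X + k\right) + \frac{2 \left(-3 + \frac{1}{4 + k}\right)}{4 + k}\right) = 3 + \left(X + k + \frac{2 \left(-3 + \frac{1}{4 + k}\right)}{4 + k}\right) = 3 + X + k + \frac{2 \left(-3 + \frac{1}{4 + k}\right)}{4 + k}$)
$n^{2}{\left(4 + 6 \left(2 - 3\right),5 \right)} = \left(\frac{-22 - 30 + \left(4 + 5\right)^{2} \left(3 + \left(4 + 6 \left(2 - 3\right)\right) + 5\right)}{\left(4 + 5\right)^{2}}\right)^{2} = \left(\frac{-22 - 30 + 9^{2} \left(3 + \left(4 + 6 \left(-1\right)\right) + 5\right)}{81}\right)^{2} = \left(\frac{-22 - 30 + 81 \left(3 + \left(4 - 6\right) + 5\right)}{81}\right)^{2} = \left(\frac{-22 - 30 + 81 \left(3 - 2 + 5\right)}{81}\right)^{2} = \left(\frac{-22 - 30 + 81 \cdot 6}{81}\right)^{2} = \left(\frac{-22 - 30 + 486}{81}\right)^{2} = \left(\frac{1}{81} \cdot 434\right)^{2} = \left(\frac{434}{81}\right)^{2} = \frac{188356}{6561}$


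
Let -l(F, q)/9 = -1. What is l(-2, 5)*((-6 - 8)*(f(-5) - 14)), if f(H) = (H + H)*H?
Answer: -4536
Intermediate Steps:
l(F, q) = 9 (l(F, q) = -9*(-1) = 9)
f(H) = 2*H² (f(H) = (2*H)*H = 2*H²)
l(-2, 5)*((-6 - 8)*(f(-5) - 14)) = 9*((-6 - 8)*(2*(-5)² - 14)) = 9*(-14*(2*25 - 14)) = 9*(-14*(50 - 14)) = 9*(-14*36) = 9*(-504) = -4536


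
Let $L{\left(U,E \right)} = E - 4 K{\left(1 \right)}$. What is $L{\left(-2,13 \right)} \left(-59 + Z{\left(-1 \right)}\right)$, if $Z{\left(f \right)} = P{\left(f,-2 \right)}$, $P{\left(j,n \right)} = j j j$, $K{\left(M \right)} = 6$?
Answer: $660$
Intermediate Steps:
$P{\left(j,n \right)} = j^{3}$ ($P{\left(j,n \right)} = j^{2} j = j^{3}$)
$Z{\left(f \right)} = f^{3}$
$L{\left(U,E \right)} = -24 + E$ ($L{\left(U,E \right)} = E - 24 = -24 + E$)
$L{\left(-2,13 \right)} \left(-59 + Z{\left(-1 \right)}\right) = \left(-24 + 13\right) \left(-59 + \left(-1\right)^{3}\right) = - 11 \left(-59 - 1\right) = \left(-11\right) \left(-60\right) = 660$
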